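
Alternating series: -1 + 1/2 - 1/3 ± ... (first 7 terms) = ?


S = -1 + 1/2 - 1/3 + 1/4 - 1/5 + 1/6 - 1/7
= -0.7595
(Full series converges to -ln(2) ≈ -0.6931)

S_7 = -0.7595


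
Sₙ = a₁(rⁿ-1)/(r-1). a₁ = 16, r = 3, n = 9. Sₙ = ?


Sₙ = 16×(3^9 - 1)/(3 - 1)
= 16×(19683 - 1)/2
= 16×19682/2
= 157456

S_9 = 157456


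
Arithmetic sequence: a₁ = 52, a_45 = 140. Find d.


d = (aₙ - a₁)/(n-1)
= (140 - 52)/(45-1)
= 88/44 = 2

d = 2


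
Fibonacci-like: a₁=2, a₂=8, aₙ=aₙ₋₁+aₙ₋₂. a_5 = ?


Computing iteratively: 2, 8, 10, 18, 28
a_5 = 28

a_5 = 28


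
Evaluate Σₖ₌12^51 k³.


Σₖ₌12^51 k³ = [51·52/2]² − [11·12/2]²
= 1758276 − 4356 = 1753920

Σk³ = 1753920


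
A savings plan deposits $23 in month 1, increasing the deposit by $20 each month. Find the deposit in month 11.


aₙ = a₁ + (n-1)d
= 23 + (11-1)×20
= 23 + 200
= 223

a_11 = 223


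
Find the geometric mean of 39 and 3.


GM = √(39×3) = √117 = 10.8167

GM = 10.8167


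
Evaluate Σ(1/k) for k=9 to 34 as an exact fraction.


Σₖ₌9^34 1/k = 1/9 + 1/10 + 1/11 + ... + 1/34
= 18383266045129/13127595717600
≈ 1.4004

Sum = 18383266045129/13127595717600 ≈ 1.4004


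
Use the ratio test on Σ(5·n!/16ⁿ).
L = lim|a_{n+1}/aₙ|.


aₙ = 5·n!/16^n
a_{n+1}/aₙ = (n+1)!/16^(n+1) × 16^n/n!  (constant 5 cancels)
= (n+1)/16
L = lim(n→∞) (n+1)/16 = ∞
L > 1 → series DIVERGES

Diverges (ratio test: L = ∞ > 1)


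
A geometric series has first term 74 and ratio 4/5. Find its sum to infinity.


S∞ = a₁/(1-r) = 74/(1 - 4/5)
= 74/(1/5)
= 370

S∞ = 370


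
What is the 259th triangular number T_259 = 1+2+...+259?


n(n+1)/2 = 259×260/2 = 67340/2 = 33670

Σk = 33670


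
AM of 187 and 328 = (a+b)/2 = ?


AM = (187 + 328)/2 = 515/2 = 257.5

AM = 257.5


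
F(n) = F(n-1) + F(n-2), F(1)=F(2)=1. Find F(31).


Fibonacci sequence: 1, 1, 2, 3, 5, 8, 13, 21, 34, 55, 89, ...
F(31) = 1346269

F(31) = 1346269


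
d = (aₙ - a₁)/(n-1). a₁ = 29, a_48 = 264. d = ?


d = (aₙ - a₁)/(n-1)
= (264 - 29)/(48-1)
= 235/47 = 5

d = 5


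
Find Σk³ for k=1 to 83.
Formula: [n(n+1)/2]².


n(n+1)/2 = 83×84/2 = 3486
Σk³ = 3486² = 12152196

Σk³ = 12152196


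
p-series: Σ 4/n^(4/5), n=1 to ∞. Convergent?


p-series test: Σ c/n^p converges if p > 1, diverges if p ≤ 1 (constant c > 0 doesn't affect convergence).
p = 4/5
4/5 ≤ 1 → DIVERGES

Diverges (p = 4/5 ≤ 1)


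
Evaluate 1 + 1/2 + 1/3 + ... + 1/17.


H_17 = 1/1 + 1/2 + 1/3 + ... + 1/17
= 42142223/12252240
≈ 3.4396

H_17 = 42142223/12252240 ≈ 3.4396


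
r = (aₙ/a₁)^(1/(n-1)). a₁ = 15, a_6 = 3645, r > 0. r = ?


r^(n-1) = aₙ/a₁
r^5 = 3645/15 = 243
r = 243^(1/5)
= 3

r = 3


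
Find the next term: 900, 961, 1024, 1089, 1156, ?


Pattern: perfect squares: n²
Terms: 900, 961, 1024, 1089, 1156
Next term = 1225

Next term = 1225


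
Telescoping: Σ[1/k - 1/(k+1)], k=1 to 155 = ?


Telescoping: adjacent terms cancel.
= 1/1 - 1/156
= 1 - 1/156 = 155/156

Sum = 155/156


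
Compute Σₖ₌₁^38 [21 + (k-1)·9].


aₙ = 21 + (38-1)×9 = 354
Sₙ = n(a₁+aₙ)/2 = 38×(21+354)/2
= 38×375/2 = 7125

S_38 = 7125


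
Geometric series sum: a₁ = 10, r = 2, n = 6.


Sₙ = 10×(2^6 - 1)/(2 - 1)
= 10×(64 - 1)/1
= 10×63/1
= 630

S_6 = 630


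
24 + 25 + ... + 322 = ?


Σₖ₌24^322 k = Σₖ₌₁^322 k − Σₖ₌₁^23 k
= 322·323/2 − 23·24/2
= 52003 − 276 = 51727

Σk = 51727


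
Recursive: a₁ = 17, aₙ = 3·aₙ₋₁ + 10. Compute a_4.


Computing step by step:
a_1 = 17
a_2 = 61
a_3 = 193
a_4 = 589


a_4 = 589


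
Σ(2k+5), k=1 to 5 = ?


Σ(2k+5) = 2·Σk + 5·n
= 2·15 + 5·5
= 30 + 25 = 55

Σ = 55


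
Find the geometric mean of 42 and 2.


GM = √(42×2) = √84 = 9.1652

GM = 9.1652


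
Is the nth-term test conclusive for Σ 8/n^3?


lim(n→∞) 8/n^3 = 0
lim aₙ = 0 → nth-term test is INCONCLUSIVE
(Need other tests; this is actually a convergent p-series with p=3 > 1)

Inconclusive (lim aₙ = 0; need another test)


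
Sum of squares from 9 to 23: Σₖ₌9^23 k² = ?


Σₖ₌9^23 k² = Σₖ₌₁^23 k² − Σₖ₌₁^8 k²
= 23·24·47/6 − 8·9·17/6
= 4324 − 204 = 4120

Σk² = 4120


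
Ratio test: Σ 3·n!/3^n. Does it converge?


aₙ = 3·n!/3^n
a_{n+1}/aₙ = (n+1)!/3^(n+1) × 3^n/n!  (constant 3 cancels)
= (n+1)/3
L = lim(n→∞) (n+1)/3 = ∞
L > 1 → series DIVERGES

Diverges (ratio test: L = ∞ > 1)


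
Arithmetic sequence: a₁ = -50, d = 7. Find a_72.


aₙ = a₁ + (n-1)d
= -50 + (72-1)×7
= -50 + 497
= 447

a_72 = 447


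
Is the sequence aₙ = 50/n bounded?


a₁ = 50, a₂ = 50/2, a₃ = 50/3, ...
0 < aₙ ≤ 50 for all n ≥ 1
Lower bound: 0, Upper bound: 50
The sequence IS bounded

Bounded (0 < aₙ ≤ 50)


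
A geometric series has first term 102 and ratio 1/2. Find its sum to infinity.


S∞ = a₁/(1-r) = 102/(1 - 1/2)
= 102/(1/2)
= 204

S∞ = 204


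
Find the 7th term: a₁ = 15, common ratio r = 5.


aₙ = a₁·r^(n-1)
= 15×5^6
= 15×15625
= 234375

a_7 = 234375


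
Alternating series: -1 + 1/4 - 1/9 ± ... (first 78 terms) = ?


S = -1 + 1/4 - 1/9 + 1/16 - 1/25 + 1/36 - 1/49 + 1/64 ± ...
= -0.8224
(Full series converges to -π²/12 ≈ -0.8225)

S_78 = -0.8224


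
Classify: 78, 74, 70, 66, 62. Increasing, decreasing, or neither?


Differences: -4, -4, -4, -4
All differences < 0 → strictly DECREASING

Monotonically decreasing


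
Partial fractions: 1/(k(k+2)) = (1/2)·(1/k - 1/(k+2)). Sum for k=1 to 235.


1/(k(k+2)) = (1/2)·(1/k - 1/(k+2)) (partial fractions)
Telescoping: Σ = (1/2)·(1 + 1/2 - 1/236 - 1/237) = 83425/111864

Sum = 83425/111864


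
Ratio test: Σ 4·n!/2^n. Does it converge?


aₙ = 4·n!/2^n
a_{n+1}/aₙ = (n+1)!/2^(n+1) × 2^n/n!  (constant 4 cancels)
= (n+1)/2
L = lim(n→∞) (n+1)/2 = ∞
L > 1 → series DIVERGES

Diverges (ratio test: L = ∞ > 1)


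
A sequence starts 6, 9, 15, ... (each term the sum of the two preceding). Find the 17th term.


Computing iteratively: 6, 9, 15, 24, 39, 63, 102, 165, 267, 432, 699, 1131, ...
a_17 = 12543

a_17 = 12543


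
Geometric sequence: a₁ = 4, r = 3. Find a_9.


aₙ = a₁·r^(n-1)
= 4×3^8
= 4×6561
= 26244

a_9 = 26244


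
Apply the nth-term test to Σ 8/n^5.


lim(n→∞) 8/n^5 = 0
lim aₙ = 0 → nth-term test is INCONCLUSIVE
(Need other tests; this is actually a convergent p-series with p=5 > 1)

Inconclusive (lim aₙ = 0; need another test)


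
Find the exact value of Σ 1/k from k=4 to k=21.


Σₖ₌4^21 1/k = 1/4 + 1/5 + 1/6 + ... + 1/21
= 28121735/15519504
≈ 1.812

Sum = 28121735/15519504 ≈ 1.812


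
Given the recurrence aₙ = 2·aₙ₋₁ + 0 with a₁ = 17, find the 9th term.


Computing step by step:
a_1 = 17
a_2 = 34
a_3 = 68
a_4 = 136
a_5 = 272
a_6 = 544
a_7 = 1088
a_8 = 2176
a_9 = 4352


a_9 = 4352


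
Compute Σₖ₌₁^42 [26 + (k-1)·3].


aₙ = 26 + (42-1)×3 = 149
Sₙ = n(a₁+aₙ)/2 = 42×(26+149)/2
= 42×175/2 = 3675

S_42 = 3675


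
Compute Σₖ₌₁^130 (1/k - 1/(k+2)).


Telescoping with gap 2: two head and two tail terms survive.
= (1 + 1/2) - (1/131 + 1/132)
= 3/2 - 1/131 - 1/132 = 25675/17292

Sum = 25675/17292


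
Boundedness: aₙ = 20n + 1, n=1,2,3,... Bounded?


aₙ = 20n + 1 → as n→∞, aₙ→∞
No finite upper bound exists
The sequence is UNBOUNDED

Unbounded (aₙ → ∞ as n → ∞)


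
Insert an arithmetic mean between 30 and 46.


AM = (30 + 46)/2 = 76/2 = 38

AM = 38


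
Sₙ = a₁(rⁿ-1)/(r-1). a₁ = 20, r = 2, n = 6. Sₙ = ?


Sₙ = 20×(2^6 - 1)/(2 - 1)
= 20×(64 - 1)/1
= 20×63/1
= 1260

S_6 = 1260


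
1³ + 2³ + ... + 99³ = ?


n(n+1)/2 = 99×100/2 = 4950
Σk³ = 4950² = 24502500

Σk³ = 24502500


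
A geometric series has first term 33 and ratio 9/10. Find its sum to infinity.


S∞ = a₁/(1-r) = 33/(1 - 9/10)
= 33/(1/10)
= 330

S∞ = 330


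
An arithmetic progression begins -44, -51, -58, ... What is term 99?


aₙ = a₁ + (n-1)d
= -44 + (99-1)×-7
= -44 - 686
= -730

a_99 = -730


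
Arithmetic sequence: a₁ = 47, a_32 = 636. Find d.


d = (aₙ - a₁)/(n-1)
= (636 - 47)/(32-1)
= 589/31 = 19

d = 19


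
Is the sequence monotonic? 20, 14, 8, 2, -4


Differences: -6, -6, -6, -6
All differences < 0 → strictly DECREASING

Monotonically decreasing


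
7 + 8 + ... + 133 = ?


Σₖ₌7^133 k = Σₖ₌₁^133 k − Σₖ₌₁^6 k
= 133·134/2 − 6·7/2
= 8911 − 21 = 8890

Σk = 8890


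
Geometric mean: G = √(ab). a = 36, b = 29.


GM = √(36×29) = √1044 = 32.311

GM = 32.311


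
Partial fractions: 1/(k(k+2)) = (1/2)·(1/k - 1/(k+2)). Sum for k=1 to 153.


1/(k(k+2)) = (1/2)·(1/k - 1/(k+2)) (partial fractions)
Telescoping: Σ = (1/2)·(1 + 1/2 - 1/154 - 1/155) = 8874/11935

Sum = 8874/11935


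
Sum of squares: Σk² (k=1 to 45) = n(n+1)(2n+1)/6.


n = 45
n(n+1)(2n+1)/6 = 45×46×91/6
= 188370/6 = 31395

Σk² = 31395


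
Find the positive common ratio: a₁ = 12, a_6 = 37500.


r^(n-1) = aₙ/a₁
r^5 = 37500/12 = 3125
r = 3125^(1/5)
= 5

r = 5


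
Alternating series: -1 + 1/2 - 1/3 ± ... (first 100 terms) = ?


S = -1 + 1/2 - 1/3 + 1/4 - 1/5 + 1/6 - 1/7 + 1/8 ± ...
= -0.6882
(Full series converges to -ln(2) ≈ -0.6931)

S_100 = -0.6882


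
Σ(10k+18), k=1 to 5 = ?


Σ(10k+18) = 10·Σk + 18·n
= 10·15 + 18·5
= 150 + 90 = 240

Σ = 240


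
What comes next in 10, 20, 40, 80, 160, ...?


Pattern: geometric (r=2)
Terms: 10, 20, 40, 80, 160
Next term = 320

Next term = 320


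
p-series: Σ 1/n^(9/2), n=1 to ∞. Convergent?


p-series test: Σ c/n^p converges if p > 1, diverges if p ≤ 1 (constant c > 0 doesn't affect convergence).
p = 9/2
9/2 > 1 → CONVERGES

Converges (p = 9/2 > 1)


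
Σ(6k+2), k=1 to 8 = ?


Σ(6k+2) = 6·Σk + 2·n
= 6·36 + 2·8
= 216 + 16 = 232

Σ = 232


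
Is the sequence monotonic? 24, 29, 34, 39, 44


Differences: 5, 5, 5, 5
All differences > 0 → strictly INCREASING

Monotonically increasing


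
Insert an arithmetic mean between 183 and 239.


AM = (183 + 239)/2 = 422/2 = 211

AM = 211


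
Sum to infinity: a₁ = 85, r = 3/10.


S∞ = a₁/(1-r) = 85/(1 - 3/10)
= 85/(7/10)
= 850/7

S∞ = 850/7


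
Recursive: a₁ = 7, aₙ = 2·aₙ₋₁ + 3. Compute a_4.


Computing step by step:
a_1 = 7
a_2 = 17
a_3 = 37
a_4 = 77


a_4 = 77


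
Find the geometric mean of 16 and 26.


GM = √(16×26) = √416 = 20.3961

GM = 20.3961


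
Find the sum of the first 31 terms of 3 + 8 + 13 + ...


aₙ = 3 + (31-1)×5 = 153
Sₙ = n(a₁+aₙ)/2 = 31×(3+153)/2
= 31×156/2 = 2418

S_31 = 2418


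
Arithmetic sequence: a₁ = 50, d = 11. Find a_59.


aₙ = a₁ + (n-1)d
= 50 + (59-1)×11
= 50 + 638
= 688

a_59 = 688


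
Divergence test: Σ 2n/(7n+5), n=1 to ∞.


lim(n→∞) 2n/(7n+5) = 2/7 = 2/7  (divide numerator and denominator by n)
lim aₙ = 2/7 ≠ 0 → series DIVERGES

Diverges (lim aₙ = 2/7 ≠ 0)


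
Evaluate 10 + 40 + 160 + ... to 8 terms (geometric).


Sₙ = 10×(4^8 - 1)/(4 - 1)
= 10×(65536 - 1)/3
= 10×65535/3
= 218450

S_8 = 218450


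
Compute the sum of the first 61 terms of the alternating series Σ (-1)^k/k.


S = -1 + 1/2 - 1/3 + 1/4 - 1/5 + 1/6 - 1/7 + 1/8 ± ...
= -0.7013
(Full series converges to -ln(2) ≈ -0.6931)

S_61 = -0.7013


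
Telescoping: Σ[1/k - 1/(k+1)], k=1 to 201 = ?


Telescoping: adjacent terms cancel.
= 1/1 - 1/202
= 1 - 1/202 = 201/202

Sum = 201/202


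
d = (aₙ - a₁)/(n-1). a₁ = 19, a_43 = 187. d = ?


d = (aₙ - a₁)/(n-1)
= (187 - 19)/(43-1)
= 168/42 = 4

d = 4


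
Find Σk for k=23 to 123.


Σₖ₌23^123 k = Σₖ₌₁^123 k − Σₖ₌₁^22 k
= 123·124/2 − 22·23/2
= 7626 − 253 = 7373

Σk = 7373


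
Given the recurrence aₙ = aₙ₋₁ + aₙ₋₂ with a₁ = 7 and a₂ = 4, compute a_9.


Computing iteratively: 7, 4, 11, 15, 26, 41, 67, 108, 175
a_9 = 175

a_9 = 175


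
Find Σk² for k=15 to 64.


Σₖ₌15^64 k² = Σₖ₌₁^64 k² − Σₖ₌₁^14 k²
= 64·65·129/6 − 14·15·29/6
= 89440 − 1015 = 88425

Σk² = 88425


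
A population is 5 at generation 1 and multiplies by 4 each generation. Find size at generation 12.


aₙ = a₁·r^(n-1)
= 5×4^11
= 5×4194304
= 20971520

a_12 = 20971520


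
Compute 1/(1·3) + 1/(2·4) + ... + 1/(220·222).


1/(k(k+2)) = (1/2)·(1/k - 1/(k+2)) (partial fractions)
Telescoping: Σ = (1/2)·(1 + 1/2 - 1/221 - 1/222) = 36575/49062

Sum = 36575/49062


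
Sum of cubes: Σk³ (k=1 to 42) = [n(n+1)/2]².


n(n+1)/2 = 42×43/2 = 903
Σk³ = 903² = 815409

Σk³ = 815409


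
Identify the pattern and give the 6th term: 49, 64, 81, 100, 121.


Pattern: perfect squares: n²
Terms: 49, 64, 81, 100, 121
Next term = 144

Next term = 144


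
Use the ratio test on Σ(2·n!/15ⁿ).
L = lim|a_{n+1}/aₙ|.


aₙ = 2·n!/15^n
a_{n+1}/aₙ = (n+1)!/15^(n+1) × 15^n/n!  (constant 2 cancels)
= (n+1)/15
L = lim(n→∞) (n+1)/15 = ∞
L > 1 → series DIVERGES

Diverges (ratio test: L = ∞ > 1)


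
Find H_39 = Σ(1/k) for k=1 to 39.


H_39 = 1/1 + 1/2 + 1/3 + ... + 1/39
= 2066035355155033/485721041551200
≈ 4.2535

H_39 = 2066035355155033/485721041551200 ≈ 4.2535


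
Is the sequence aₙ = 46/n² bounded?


a₁ = 46, a₂ = 46/4, a₃ = 46/9, ...
0 < aₙ ≤ 46 for all n ≥ 1
The sequence IS bounded

Bounded (0 < aₙ ≤ 46)


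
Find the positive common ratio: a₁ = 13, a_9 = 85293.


r^(n-1) = aₙ/a₁
r^8 = 85293/13 = 6561
r = 6561^(1/8)
= ±3; taking r > 0 gives r = 3

r = 3


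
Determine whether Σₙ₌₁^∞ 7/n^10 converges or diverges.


p-series test: Σ c/n^p converges if p > 1, diverges if p ≤ 1 (constant c > 0 doesn't affect convergence).
p = 10
10 > 1 → CONVERGES

Converges (p = 10 > 1)


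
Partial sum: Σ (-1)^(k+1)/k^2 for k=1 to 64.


S = 1 - 1/4 + 1/9 - 1/16 + 1/25 - 1/36 + 1/49 - 1/64 ± ...
= 0.8223
(Full series converges to +π²/12 ≈ +0.8225)

S_64 = 0.8223


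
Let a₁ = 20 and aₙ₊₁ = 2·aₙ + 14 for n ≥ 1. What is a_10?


Computing step by step:
a_1 = 20
a_2 = 54
a_3 = 122
a_4 = 258
a_5 = 530
a_6 = 1074
a_7 = 2162
a_8 = 4338
a_9 = 8690
a_10 = 17394


a_10 = 17394


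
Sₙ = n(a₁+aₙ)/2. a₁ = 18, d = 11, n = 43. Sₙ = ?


aₙ = 18 + (43-1)×11 = 480
Sₙ = n(a₁+aₙ)/2 = 43×(18+480)/2
= 43×498/2 = 10707

S_43 = 10707


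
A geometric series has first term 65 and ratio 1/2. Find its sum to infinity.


S∞ = a₁/(1-r) = 65/(1 - 1/2)
= 65/(1/2)
= 130

S∞ = 130


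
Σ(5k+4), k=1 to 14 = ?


Σ(5k+4) = 5·Σk + 4·n
= 5·105 + 4·14
= 525 + 56 = 581

Σ = 581


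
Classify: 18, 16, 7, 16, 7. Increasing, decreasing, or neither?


Differences: -2, -9, 9, -9
Difference at position 3 is +9 (> 0) but position 1 is -2 (< 0) — sequence both rises and falls
→ NOT monotonic

Not monotonic


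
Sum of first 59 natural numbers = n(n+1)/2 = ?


n(n+1)/2 = 59×60/2 = 3540/2 = 1770

Σk = 1770


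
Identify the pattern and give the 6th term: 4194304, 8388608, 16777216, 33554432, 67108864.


Pattern: powers of 2: 2ⁿ
Terms: 4194304, 8388608, 16777216, 33554432, 67108864
Next term = 134217728

Next term = 134217728


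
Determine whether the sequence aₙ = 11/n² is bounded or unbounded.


a₁ = 11, a₂ = 11/4, a₃ = 11/9, ...
0 < aₙ ≤ 11 for all n ≥ 1
The sequence IS bounded

Bounded (0 < aₙ ≤ 11)


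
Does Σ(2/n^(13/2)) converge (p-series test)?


p-series test: Σ c/n^p converges if p > 1, diverges if p ≤ 1 (constant c > 0 doesn't affect convergence).
p = 13/2
13/2 > 1 → CONVERGES

Converges (p = 13/2 > 1)


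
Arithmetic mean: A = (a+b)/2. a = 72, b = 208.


AM = (72 + 208)/2 = 280/2 = 140

AM = 140


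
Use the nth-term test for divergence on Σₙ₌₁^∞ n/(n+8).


lim(n→∞) n/(n+8) = 1/1 = 1  (divide numerator and denominator by n)
lim aₙ = 1 ≠ 0 → series DIVERGES

Diverges (lim aₙ = 1 ≠ 0)


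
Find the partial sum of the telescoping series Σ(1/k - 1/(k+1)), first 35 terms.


Telescoping: adjacent terms cancel.
= 1/1 - 1/36
= 1 - 1/36 = 35/36

Sum = 35/36


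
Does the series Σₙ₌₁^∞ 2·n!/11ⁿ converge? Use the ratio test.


aₙ = 2·n!/11^n
a_{n+1}/aₙ = (n+1)!/11^(n+1) × 11^n/n!  (constant 2 cancels)
= (n+1)/11
L = lim(n→∞) (n+1)/11 = ∞
L > 1 → series DIVERGES

Diverges (ratio test: L = ∞ > 1)


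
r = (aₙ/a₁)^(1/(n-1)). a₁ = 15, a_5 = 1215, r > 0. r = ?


r^(n-1) = aₙ/a₁
r^4 = 1215/15 = 81
r = 81^(1/4)
= ±3; taking r > 0 gives r = 3

r = 3


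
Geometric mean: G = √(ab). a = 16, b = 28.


GM = √(16×28) = √448 = 21.166

GM = 21.166


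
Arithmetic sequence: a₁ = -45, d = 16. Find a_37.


aₙ = a₁ + (n-1)d
= -45 + (37-1)×16
= -45 + 576
= 531

a_37 = 531


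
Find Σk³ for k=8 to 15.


Σₖ₌8^15 k³ = [15·16/2]² − [7·8/2]²
= 14400 − 784 = 13616

Σk³ = 13616


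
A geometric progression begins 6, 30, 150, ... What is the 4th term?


aₙ = a₁·r^(n-1)
= 6×5^3
= 6×125
= 750

a_4 = 750


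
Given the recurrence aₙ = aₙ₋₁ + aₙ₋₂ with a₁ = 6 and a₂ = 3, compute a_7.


Computing iteratively: 6, 3, 9, 12, 21, 33, 54
a_7 = 54

a_7 = 54


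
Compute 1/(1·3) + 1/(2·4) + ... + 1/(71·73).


1/(k(k+2)) = (1/2)·(1/k - 1/(k+2)) (partial fractions)
Telescoping: Σ = (1/2)·(1 + 1/2 - 1/72 - 1/73) = 7739/10512

Sum = 7739/10512


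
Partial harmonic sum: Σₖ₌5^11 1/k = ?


Σₖ₌5^11 1/k = 1/5 + 1/6 + 1/7 + 1/8 + 1/9 + 1/10 + 1/11
= 25961/27720
≈ 0.9365

Sum = 25961/27720 ≈ 0.9365


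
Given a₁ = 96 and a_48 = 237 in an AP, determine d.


d = (aₙ - a₁)/(n-1)
= (237 - 96)/(48-1)
= 141/47 = 3

d = 3


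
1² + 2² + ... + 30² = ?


n = 30
n(n+1)(2n+1)/6 = 30×31×61/6
= 56730/6 = 9455

Σk² = 9455


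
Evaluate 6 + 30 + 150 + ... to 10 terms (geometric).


Sₙ = 6×(5^10 - 1)/(5 - 1)
= 6×(9765625 - 1)/4
= 6×9765624/4
= 14648436

S_10 = 14648436


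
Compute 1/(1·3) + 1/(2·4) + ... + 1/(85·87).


1/(k(k+2)) = (1/2)·(1/k - 1/(k+2)) (partial fractions)
Telescoping: Σ = (1/2)·(1 + 1/2 - 1/86 - 1/87) = 5525/7482

Sum = 5525/7482


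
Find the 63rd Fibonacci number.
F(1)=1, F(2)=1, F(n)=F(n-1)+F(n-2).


Fibonacci sequence: 1, 1, 2, 3, 5, 8, 13, 21, 34, 55, 89, ...
F(63) = 6557470319842

F(63) = 6557470319842


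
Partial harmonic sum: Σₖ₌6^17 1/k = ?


Σₖ₌6^17 1/k = 1/6 + 1/7 + 1/8 + ... + 1/17
= 2833255/2450448
≈ 1.1562

Sum = 2833255/2450448 ≈ 1.1562


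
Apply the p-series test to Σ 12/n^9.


p-series test: Σ c/n^p converges if p > 1, diverges if p ≤ 1 (constant c > 0 doesn't affect convergence).
p = 9
9 > 1 → CONVERGES

Converges (p = 9 > 1)


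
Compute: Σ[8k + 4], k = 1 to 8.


Σ(8k+4) = 8·Σk + 4·n
= 8·36 + 4·8
= 288 + 32 = 320

Σ = 320


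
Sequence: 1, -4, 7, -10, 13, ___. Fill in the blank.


Pattern: alternating sign, magnitude arithmetic (d=3)
Terms: 1, -4, 7, -10, 13
Next term = -16

Next term = -16


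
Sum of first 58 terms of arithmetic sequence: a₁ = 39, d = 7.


aₙ = 39 + (58-1)×7 = 438
Sₙ = n(a₁+aₙ)/2 = 58×(39+438)/2
= 58×477/2 = 13833

S_58 = 13833


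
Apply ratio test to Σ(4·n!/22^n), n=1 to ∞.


aₙ = 4·n!/22^n
a_{n+1}/aₙ = (n+1)!/22^(n+1) × 22^n/n!  (constant 4 cancels)
= (n+1)/22
L = lim(n→∞) (n+1)/22 = ∞
L > 1 → series DIVERGES

Diverges (ratio test: L = ∞ > 1)


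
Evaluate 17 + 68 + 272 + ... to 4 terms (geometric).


Sₙ = 17×(4^4 - 1)/(4 - 1)
= 17×(256 - 1)/3
= 17×255/3
= 1445

S_4 = 1445


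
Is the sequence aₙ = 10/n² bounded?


a₁ = 10, a₂ = 10/4, a₃ = 10/9, ...
0 < aₙ ≤ 10 for all n ≥ 1
The sequence IS bounded

Bounded (0 < aₙ ≤ 10)


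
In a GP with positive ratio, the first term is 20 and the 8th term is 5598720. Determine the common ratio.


r^(n-1) = aₙ/a₁
r^7 = 5598720/20 = 279936
r = 279936^(1/7)
= 6

r = 6


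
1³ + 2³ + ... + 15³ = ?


n(n+1)/2 = 15×16/2 = 120
Σk³ = 120² = 14400

Σk³ = 14400


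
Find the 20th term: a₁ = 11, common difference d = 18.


aₙ = a₁ + (n-1)d
= 11 + (20-1)×18
= 11 + 342
= 353

a_20 = 353


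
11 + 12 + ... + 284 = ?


Σₖ₌11^284 k = Σₖ₌₁^284 k − Σₖ₌₁^10 k
= 284·285/2 − 10·11/2
= 40470 − 55 = 40415

Σk = 40415


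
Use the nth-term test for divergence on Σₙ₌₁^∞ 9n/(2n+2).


lim(n→∞) 9n/(2n+2) = 9/2 = 9/2  (divide numerator and denominator by n)
lim aₙ = 9/2 ≠ 0 → series DIVERGES

Diverges (lim aₙ = 9/2 ≠ 0)


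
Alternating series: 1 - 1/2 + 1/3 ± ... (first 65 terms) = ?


S = 1 - 1/2 + 1/3 - 1/4 + 1/5 - 1/6 + 1/7 - 1/8 ± ...
= 0.7008
(Full series converges to +ln(2) ≈ +0.6931)

S_65 = 0.7008


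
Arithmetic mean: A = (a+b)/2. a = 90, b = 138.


AM = (90 + 138)/2 = 228/2 = 114

AM = 114


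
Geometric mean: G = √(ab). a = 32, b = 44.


GM = √(32×44) = √1408 = 37.5233

GM = 37.5233


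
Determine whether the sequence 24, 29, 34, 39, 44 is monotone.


Differences: 5, 5, 5, 5
All differences > 0 → strictly INCREASING

Monotonically increasing


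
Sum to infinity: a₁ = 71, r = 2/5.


S∞ = a₁/(1-r) = 71/(1 - 2/5)
= 71/(3/5)
= 355/3

S∞ = 355/3


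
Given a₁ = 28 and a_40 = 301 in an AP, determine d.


d = (aₙ - a₁)/(n-1)
= (301 - 28)/(40-1)
= 273/39 = 7

d = 7


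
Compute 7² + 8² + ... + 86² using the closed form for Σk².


Σₖ₌7^86 k² = Σₖ₌₁^86 k² − Σₖ₌₁^6 k²
= 86·87·173/6 − 6·7·13/6
= 215731 − 91 = 215640

Σk² = 215640


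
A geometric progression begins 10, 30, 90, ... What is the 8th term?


aₙ = a₁·r^(n-1)
= 10×3^7
= 10×2187
= 21870

a_8 = 21870


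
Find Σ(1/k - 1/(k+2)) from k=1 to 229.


Telescoping with gap 2: two head and two tail terms survive.
= (1 + 1/2) - (1/230 + 1/231)
= 3/2 - 1/230 - 1/231 = 39617/26565

Sum = 39617/26565


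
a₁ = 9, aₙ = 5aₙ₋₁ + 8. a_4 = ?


Computing step by step:
a_1 = 9
a_2 = 53
a_3 = 273
a_4 = 1373


a_4 = 1373


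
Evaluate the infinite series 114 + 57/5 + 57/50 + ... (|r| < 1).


S∞ = a₁/(1-r) = 114/(1 - 1/10)
= 114/(9/10)
= 380/3

S∞ = 380/3


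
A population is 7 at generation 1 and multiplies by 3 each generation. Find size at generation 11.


aₙ = a₁·r^(n-1)
= 7×3^10
= 7×59049
= 413343

a_11 = 413343


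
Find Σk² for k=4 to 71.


Σₖ₌4^71 k² = Σₖ₌₁^71 k² − Σₖ₌₁^3 k²
= 71·72·143/6 − 3·4·7/6
= 121836 − 14 = 121822

Σk² = 121822


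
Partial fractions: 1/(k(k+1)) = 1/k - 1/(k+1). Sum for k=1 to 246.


1/(k(k+1)) = 1/k - 1/(k+1) (partial fractions)
Telescoping: Σ = 1 - 1/247 = 246/247

Sum = 246/247


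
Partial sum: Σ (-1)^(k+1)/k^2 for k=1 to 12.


S = 1 - 1/4 + 1/9 - 1/16 + 1/25 - 1/36 + 1/49 - 1/64 ± ...
= 0.8193
(Full series converges to +π²/12 ≈ +0.8225)

S_12 = 0.8193


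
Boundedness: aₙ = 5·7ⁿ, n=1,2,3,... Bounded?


aₙ = 5·7ⁿ → as n→∞, aₙ→∞ (since base 7 > 1)
No finite upper bound exists
The sequence is UNBOUNDED

Unbounded (aₙ → ∞ as n → ∞)


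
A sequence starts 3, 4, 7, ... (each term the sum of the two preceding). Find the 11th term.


Computing iteratively: 3, 4, 7, 11, 18, 29, 47, 76, 123, 199, 322
a_11 = 322

a_11 = 322


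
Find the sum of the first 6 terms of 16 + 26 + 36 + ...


aₙ = 16 + (6-1)×10 = 66
Sₙ = n(a₁+aₙ)/2 = 6×(16+66)/2
= 6×82/2 = 246

S_6 = 246


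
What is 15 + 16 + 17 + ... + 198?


Σₖ₌15^198 k = Σₖ₌₁^198 k − Σₖ₌₁^14 k
= 198·199/2 − 14·15/2
= 19701 − 105 = 19596

Σk = 19596


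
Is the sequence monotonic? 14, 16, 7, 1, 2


Differences: 2, -9, -6, 1
Difference at position 1 is +2 (> 0) but position 2 is -9 (< 0) — sequence both rises and falls
→ NOT monotonic

Not monotonic


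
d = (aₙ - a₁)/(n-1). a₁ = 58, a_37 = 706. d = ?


d = (aₙ - a₁)/(n-1)
= (706 - 58)/(37-1)
= 648/36 = 18

d = 18


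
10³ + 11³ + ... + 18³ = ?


Σₖ₌10^18 k³ = [18·19/2]² − [9·10/2]²
= 29241 − 2025 = 27216

Σk³ = 27216


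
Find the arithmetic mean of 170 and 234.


AM = (170 + 234)/2 = 404/2 = 202

AM = 202


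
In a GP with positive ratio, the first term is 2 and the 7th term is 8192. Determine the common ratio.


r^(n-1) = aₙ/a₁
r^6 = 8192/2 = 4096
r = 4096^(1/6)
= ±4; taking r > 0 gives r = 4

r = 4


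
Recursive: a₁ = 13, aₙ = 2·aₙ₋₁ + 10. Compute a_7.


Computing step by step:
a_1 = 13
a_2 = 36
a_3 = 82
a_4 = 174
a_5 = 358
a_6 = 726
a_7 = 1462


a_7 = 1462


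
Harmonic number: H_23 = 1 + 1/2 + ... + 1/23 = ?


H_23 = 1/1 + 1/2 + 1/3 + ... + 1/23
= 444316699/118982864
≈ 3.7343

H_23 = 444316699/118982864 ≈ 3.7343


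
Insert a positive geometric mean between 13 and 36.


GM = √(13×36) = √468 = 21.6333

GM = 21.6333


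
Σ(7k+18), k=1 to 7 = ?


Σ(7k+18) = 7·Σk + 18·n
= 7·28 + 18·7
= 196 + 126 = 322

Σ = 322


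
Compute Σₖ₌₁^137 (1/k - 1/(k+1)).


Telescoping: adjacent terms cancel.
= 1/1 - 1/138
= 1 - 1/138 = 137/138

Sum = 137/138


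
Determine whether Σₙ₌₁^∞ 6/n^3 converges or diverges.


p-series test: Σ c/n^p converges if p > 1, diverges if p ≤ 1 (constant c > 0 doesn't affect convergence).
p = 3
3 > 1 → CONVERGES

Converges (p = 3 > 1)


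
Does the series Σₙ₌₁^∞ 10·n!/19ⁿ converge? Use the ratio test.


aₙ = 10·n!/19^n
a_{n+1}/aₙ = (n+1)!/19^(n+1) × 19^n/n!  (constant 10 cancels)
= (n+1)/19
L = lim(n→∞) (n+1)/19 = ∞
L > 1 → series DIVERGES

Diverges (ratio test: L = ∞ > 1)


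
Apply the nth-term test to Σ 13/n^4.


lim(n→∞) 13/n^4 = 0
lim aₙ = 0 → nth-term test is INCONCLUSIVE
(Need other tests; this is actually a convergent p-series with p=4 > 1)

Inconclusive (lim aₙ = 0; need another test)


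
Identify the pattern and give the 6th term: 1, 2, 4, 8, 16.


Pattern: powers of 2: 2ⁿ
Terms: 1, 2, 4, 8, 16
Next term = 32

Next term = 32


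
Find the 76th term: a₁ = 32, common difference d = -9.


aₙ = a₁ + (n-1)d
= 32 + (76-1)×-9
= 32 - 675
= -643

a_76 = -643


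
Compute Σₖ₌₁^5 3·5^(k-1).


Sₙ = 3×(5^5 - 1)/(5 - 1)
= 3×(3125 - 1)/4
= 3×3124/4
= 2343

S_5 = 2343


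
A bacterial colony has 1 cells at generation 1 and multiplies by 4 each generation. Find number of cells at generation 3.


aₙ = a₁·r^(n-1)
= 1×4^2
= 1×16
= 16

a_3 = 16


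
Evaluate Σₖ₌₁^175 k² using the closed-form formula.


n = 175
n(n+1)(2n+1)/6 = 175×176×351/6
= 10810800/6 = 1801800

Σk² = 1801800


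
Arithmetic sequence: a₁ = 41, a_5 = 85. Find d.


d = (aₙ - a₁)/(n-1)
= (85 - 41)/(5-1)
= 44/4 = 11

d = 11


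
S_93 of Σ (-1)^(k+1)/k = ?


S = 1 - 1/2 + 1/3 - 1/4 + 1/5 - 1/6 + 1/7 - 1/8 ± ...
= 0.6985
(Full series converges to +ln(2) ≈ +0.6931)

S_93 = 0.6985


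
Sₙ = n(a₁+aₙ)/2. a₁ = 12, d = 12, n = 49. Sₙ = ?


aₙ = 12 + (49-1)×12 = 588
Sₙ = n(a₁+aₙ)/2 = 49×(12+588)/2
= 49×600/2 = 14700

S_49 = 14700


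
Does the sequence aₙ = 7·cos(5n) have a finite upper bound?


For all n, -1 ≤ cos(5n) ≤ 1, so -7 ≤ 7·cos(5n) ≤ 7
Lower bound: -7, Upper bound: 7
The sequence IS bounded

Bounded (-7 ≤ aₙ ≤ 7)


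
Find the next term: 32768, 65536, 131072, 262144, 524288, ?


Pattern: powers of 2: 2ⁿ
Terms: 32768, 65536, 131072, 262144, 524288
Next term = 1048576

Next term = 1048576


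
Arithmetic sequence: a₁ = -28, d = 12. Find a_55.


aₙ = a₁ + (n-1)d
= -28 + (55-1)×12
= -28 + 648
= 620

a_55 = 620


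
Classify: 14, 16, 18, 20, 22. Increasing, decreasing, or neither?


Differences: 2, 2, 2, 2
All differences > 0 → strictly INCREASING

Monotonically increasing


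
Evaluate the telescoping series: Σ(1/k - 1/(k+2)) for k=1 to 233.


Telescoping with gap 2: two head and two tail terms survive.
= (1 + 1/2) - (1/234 + 1/235)
= 3/2 - 1/234 - 1/235 = 41008/27495

Sum = 41008/27495


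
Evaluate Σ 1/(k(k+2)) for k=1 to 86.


1/(k(k+2)) = (1/2)·(1/k - 1/(k+2)) (partial fractions)
Telescoping: Σ = (1/2)·(1 + 1/2 - 1/87 - 1/88) = 11309/15312

Sum = 11309/15312


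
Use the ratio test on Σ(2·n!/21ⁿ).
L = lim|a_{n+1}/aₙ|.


aₙ = 2·n!/21^n
a_{n+1}/aₙ = (n+1)!/21^(n+1) × 21^n/n!  (constant 2 cancels)
= (n+1)/21
L = lim(n→∞) (n+1)/21 = ∞
L > 1 → series DIVERGES

Diverges (ratio test: L = ∞ > 1)


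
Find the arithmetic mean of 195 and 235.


AM = (195 + 235)/2 = 430/2 = 215

AM = 215


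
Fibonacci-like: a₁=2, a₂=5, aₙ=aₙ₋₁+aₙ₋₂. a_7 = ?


Computing iteratively: 2, 5, 7, 12, 19, 31, 50
a_7 = 50

a_7 = 50


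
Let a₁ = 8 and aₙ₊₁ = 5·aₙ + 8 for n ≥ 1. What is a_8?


Computing step by step:
a_1 = 8
a_2 = 48
a_3 = 248
a_4 = 1248
a_5 = 6248
a_6 = 31248
a_7 = 156248
a_8 = 781248


a_8 = 781248


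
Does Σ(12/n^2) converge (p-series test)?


p-series test: Σ c/n^p converges if p > 1, diverges if p ≤ 1 (constant c > 0 doesn't affect convergence).
p = 2
2 > 1 → CONVERGES

Converges (p = 2 > 1)


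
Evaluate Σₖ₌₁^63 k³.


n(n+1)/2 = 63×64/2 = 2016
Σk³ = 2016² = 4064256

Σk³ = 4064256


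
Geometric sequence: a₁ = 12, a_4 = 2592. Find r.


r^(n-1) = aₙ/a₁
r^3 = 2592/12 = 216
r = 216^(1/3)
= 6

r = 6


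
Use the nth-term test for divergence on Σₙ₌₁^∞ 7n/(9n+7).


lim(n→∞) 7n/(9n+7) = 7/9 = 7/9  (divide numerator and denominator by n)
lim aₙ = 7/9 ≠ 0 → series DIVERGES

Diverges (lim aₙ = 7/9 ≠ 0)


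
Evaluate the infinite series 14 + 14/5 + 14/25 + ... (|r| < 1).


S∞ = a₁/(1-r) = 14/(1 - 1/5)
= 14/(4/5)
= 35/2

S∞ = 35/2


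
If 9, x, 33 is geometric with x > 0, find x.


GM = √(9×33) = √297 = 17.2337

GM = 17.2337


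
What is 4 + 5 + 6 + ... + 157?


Σₖ₌4^157 k = Σₖ₌₁^157 k − Σₖ₌₁^3 k
= 157·158/2 − 3·4/2
= 12403 − 6 = 12397

Σk = 12397


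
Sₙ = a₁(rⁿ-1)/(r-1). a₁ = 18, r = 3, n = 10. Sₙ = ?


Sₙ = 18×(3^10 - 1)/(3 - 1)
= 18×(59049 - 1)/2
= 18×59048/2
= 531432

S_10 = 531432


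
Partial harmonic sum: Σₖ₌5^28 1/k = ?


Σₖ₌5^28 1/k = 1/5 + 1/6 + 1/7 + ... + 1/28
= 148084936403/80313433200
≈ 1.8438

Sum = 148084936403/80313433200 ≈ 1.8438


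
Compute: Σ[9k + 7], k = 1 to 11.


Σ(9k+7) = 9·Σk + 7·n
= 9·66 + 7·11
= 594 + 77 = 671

Σ = 671


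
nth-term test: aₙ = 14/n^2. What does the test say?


lim(n→∞) 14/n^2 = 0
lim aₙ = 0 → nth-term test is INCONCLUSIVE
(Need other tests; this is actually a convergent p-series with p=2 > 1)

Inconclusive (lim aₙ = 0; need another test)


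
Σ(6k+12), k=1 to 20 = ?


Σ(6k+12) = 6·Σk + 12·n
= 6·210 + 12·20
= 1260 + 240 = 1500

Σ = 1500


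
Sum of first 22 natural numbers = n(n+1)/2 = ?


n(n+1)/2 = 22×23/2 = 506/2 = 253

Σk = 253


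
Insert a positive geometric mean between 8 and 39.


GM = √(8×39) = √312 = 17.6635

GM = 17.6635


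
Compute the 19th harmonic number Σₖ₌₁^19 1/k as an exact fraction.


H_19 = 1/1 + 1/2 + 1/3 + ... + 1/19
= 275295799/77597520
≈ 3.5477

H_19 = 275295799/77597520 ≈ 3.5477


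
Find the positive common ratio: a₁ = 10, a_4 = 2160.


r^(n-1) = aₙ/a₁
r^3 = 2160/10 = 216
r = 216^(1/3)
= 6

r = 6


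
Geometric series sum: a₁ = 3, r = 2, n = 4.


Sₙ = 3×(2^4 - 1)/(2 - 1)
= 3×(16 - 1)/1
= 3×15/1
= 45

S_4 = 45


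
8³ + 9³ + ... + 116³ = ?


Σₖ₌8^116 k³ = [116·117/2]² − [7·8/2]²
= 46049796 − 784 = 46049012

Σk³ = 46049012


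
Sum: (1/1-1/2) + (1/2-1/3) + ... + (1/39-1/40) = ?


Telescoping: adjacent terms cancel.
= 1/1 - 1/40
= 1 - 1/40 = 39/40

Sum = 39/40


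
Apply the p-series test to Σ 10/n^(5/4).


p-series test: Σ c/n^p converges if p > 1, diverges if p ≤ 1 (constant c > 0 doesn't affect convergence).
p = 5/4
5/4 > 1 → CONVERGES

Converges (p = 5/4 > 1)


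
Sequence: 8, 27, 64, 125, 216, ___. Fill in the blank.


Pattern: perfect cubes: n³
Terms: 8, 27, 64, 125, 216
Next term = 343

Next term = 343


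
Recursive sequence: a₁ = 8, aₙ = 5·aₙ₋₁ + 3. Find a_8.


Computing step by step:
a_1 = 8
a_2 = 43
a_3 = 218
a_4 = 1093
a_5 = 5468
a_6 = 27343
a_7 = 136718
a_8 = 683593


a_8 = 683593


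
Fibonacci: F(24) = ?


Fibonacci sequence: 1, 1, 2, 3, 5, 8, 13, 21, 34, 55, 89, ...
F(24) = 46368

F(24) = 46368


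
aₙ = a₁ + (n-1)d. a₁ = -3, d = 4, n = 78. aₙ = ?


aₙ = a₁ + (n-1)d
= -3 + (78-1)×4
= -3 + 308
= 305

a_78 = 305


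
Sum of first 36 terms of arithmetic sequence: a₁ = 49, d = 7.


aₙ = 49 + (36-1)×7 = 294
Sₙ = n(a₁+aₙ)/2 = 36×(49+294)/2
= 36×343/2 = 6174

S_36 = 6174


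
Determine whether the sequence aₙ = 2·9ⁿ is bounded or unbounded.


aₙ = 2·9ⁿ → as n→∞, aₙ→∞ (since base 9 > 1)
No finite upper bound exists
The sequence is UNBOUNDED

Unbounded (aₙ → ∞ as n → ∞)


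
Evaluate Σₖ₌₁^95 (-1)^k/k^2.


S = -1 + 1/4 - 1/9 + 1/16 - 1/25 + 1/36 - 1/49 + 1/64 ± ...
= -0.8225
(Full series converges to -π²/12 ≈ -0.8225)

S_95 = -0.8225


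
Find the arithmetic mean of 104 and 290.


AM = (104 + 290)/2 = 394/2 = 197

AM = 197


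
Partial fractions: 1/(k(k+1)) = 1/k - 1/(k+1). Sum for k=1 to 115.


1/(k(k+1)) = 1/k - 1/(k+1) (partial fractions)
Telescoping: Σ = 1 - 1/116 = 115/116

Sum = 115/116


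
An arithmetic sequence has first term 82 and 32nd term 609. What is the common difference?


d = (aₙ - a₁)/(n-1)
= (609 - 82)/(32-1)
= 527/31 = 17

d = 17


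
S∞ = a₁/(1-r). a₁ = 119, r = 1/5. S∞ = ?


S∞ = a₁/(1-r) = 119/(1 - 1/5)
= 119/(4/5)
= 595/4

S∞ = 595/4


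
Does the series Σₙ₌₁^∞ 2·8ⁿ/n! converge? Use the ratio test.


aₙ = 2·8^n/n!
a_{n+1}/aₙ = 8^(n+1)/(n+1)! × n!/8^n  (constant 2 cancels)
= 8/(n+1)
L = lim(n→∞) 8/(n+1) = 0
L < 1 → series CONVERGES

Converges (ratio test: L = 0 < 1)


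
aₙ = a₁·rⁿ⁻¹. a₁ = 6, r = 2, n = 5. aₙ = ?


aₙ = a₁·r^(n-1)
= 6×2^4
= 6×16
= 96

a_5 = 96


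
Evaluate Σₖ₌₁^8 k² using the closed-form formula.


n = 8
n(n+1)(2n+1)/6 = 8×9×17/6
= 1224/6 = 204

Σk² = 204


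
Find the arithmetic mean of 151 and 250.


AM = (151 + 250)/2 = 401/2 = 200.5

AM = 200.5


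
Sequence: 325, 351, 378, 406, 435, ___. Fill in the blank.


Pattern: triangular numbers: n(n+1)/2
Terms: 325, 351, 378, 406, 435
Next term = 465

Next term = 465


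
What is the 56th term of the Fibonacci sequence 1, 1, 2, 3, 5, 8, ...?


Fibonacci sequence: 1, 1, 2, 3, 5, 8, 13, 21, 34, 55, 89, ...
F(56) = 225851433717

F(56) = 225851433717


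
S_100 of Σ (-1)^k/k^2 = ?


S = -1 + 1/4 - 1/9 + 1/16 - 1/25 + 1/36 - 1/49 + 1/64 ± ...
= -0.8224
(Full series converges to -π²/12 ≈ -0.8225)

S_100 = -0.8224


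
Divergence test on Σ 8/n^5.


lim(n→∞) 8/n^5 = 0
lim aₙ = 0 → nth-term test is INCONCLUSIVE
(Need other tests; this is actually a convergent p-series with p=5 > 1)

Inconclusive (lim aₙ = 0; need another test)


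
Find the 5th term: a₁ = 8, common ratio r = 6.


aₙ = a₁·r^(n-1)
= 8×6^4
= 8×1296
= 10368

a_5 = 10368


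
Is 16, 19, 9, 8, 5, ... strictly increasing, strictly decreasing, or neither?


Differences: 3, -10, -1, -3
Difference at position 1 is +3 (> 0) but position 2 is -10 (< 0) — sequence both rises and falls
→ NOT monotonic

Not monotonic


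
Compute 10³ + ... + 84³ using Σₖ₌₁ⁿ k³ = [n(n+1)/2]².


Σₖ₌10^84 k³ = [84·85/2]² − [9·10/2]²
= 12744900 − 2025 = 12742875

Σk³ = 12742875


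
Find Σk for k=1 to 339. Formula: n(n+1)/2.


n(n+1)/2 = 339×340/2 = 115260/2 = 57630

Σk = 57630


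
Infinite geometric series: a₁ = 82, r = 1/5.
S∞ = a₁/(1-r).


S∞ = a₁/(1-r) = 82/(1 - 1/5)
= 82/(4/5)
= 205/2

S∞ = 205/2


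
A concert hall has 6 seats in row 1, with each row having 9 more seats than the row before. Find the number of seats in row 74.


aₙ = a₁ + (n-1)d
= 6 + (74-1)×9
= 6 + 657
= 663

a_74 = 663


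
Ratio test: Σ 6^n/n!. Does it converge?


aₙ = 6^n/n!
a_{n+1}/aₙ = 6^(n+1)/(n+1)! × n!/6^n
= 6/(n+1)
L = lim(n→∞) 6/(n+1) = 0
L < 1 → series CONVERGES

Converges (ratio test: L = 0 < 1)


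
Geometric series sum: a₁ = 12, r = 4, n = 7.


Sₙ = 12×(4^7 - 1)/(4 - 1)
= 12×(16384 - 1)/3
= 12×16383/3
= 65532

S_7 = 65532


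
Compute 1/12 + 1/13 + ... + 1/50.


Σₖ₌12^50 1/k = 1/12 + 1/13 + 1/14 + ... + 1/50
= 4584503288084926883939/3099044504245996706400
≈ 1.4793

Sum = 4584503288084926883939/3099044504245996706400 ≈ 1.4793


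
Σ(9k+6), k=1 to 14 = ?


Σ(9k+6) = 9·Σk + 6·n
= 9·105 + 6·14
= 945 + 84 = 1029

Σ = 1029


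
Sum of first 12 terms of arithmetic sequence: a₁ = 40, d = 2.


aₙ = 40 + (12-1)×2 = 62
Sₙ = n(a₁+aₙ)/2 = 12×(40+62)/2
= 12×102/2 = 612

S_12 = 612


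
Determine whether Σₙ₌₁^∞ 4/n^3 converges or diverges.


p-series test: Σ c/n^p converges if p > 1, diverges if p ≤ 1 (constant c > 0 doesn't affect convergence).
p = 3
3 > 1 → CONVERGES

Converges (p = 3 > 1)


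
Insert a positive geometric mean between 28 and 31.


GM = √(28×31) = √868 = 29.4618

GM = 29.4618


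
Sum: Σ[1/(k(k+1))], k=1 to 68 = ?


1/(k(k+1)) = 1/k - 1/(k+1) (partial fractions)
Telescoping: Σ = 1 - 1/69 = 68/69

Sum = 68/69


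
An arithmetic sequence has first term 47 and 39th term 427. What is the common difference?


d = (aₙ - a₁)/(n-1)
= (427 - 47)/(39-1)
= 380/38 = 10

d = 10


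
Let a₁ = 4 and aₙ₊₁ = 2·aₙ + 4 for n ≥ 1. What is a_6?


Computing step by step:
a_1 = 4
a_2 = 12
a_3 = 28
a_4 = 60
a_5 = 124
a_6 = 252


a_6 = 252


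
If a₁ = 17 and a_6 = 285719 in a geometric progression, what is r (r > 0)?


r^(n-1) = aₙ/a₁
r^5 = 285719/17 = 16807
r = 16807^(1/5)
= 7

r = 7


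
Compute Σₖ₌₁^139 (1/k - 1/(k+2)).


Telescoping with gap 2: two head and two tail terms survive.
= (1 + 1/2) - (1/140 + 1/141)
= 3/2 - 1/140 - 1/141 = 29329/19740

Sum = 29329/19740


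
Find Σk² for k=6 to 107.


Σₖ₌6^107 k² = Σₖ₌₁^107 k² − Σₖ₌₁^5 k²
= 107·108·215/6 − 5·6·11/6
= 414090 − 55 = 414035

Σk² = 414035


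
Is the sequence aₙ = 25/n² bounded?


a₁ = 25, a₂ = 25/4, a₃ = 25/9, ...
0 < aₙ ≤ 25 for all n ≥ 1
The sequence IS bounded

Bounded (0 < aₙ ≤ 25)


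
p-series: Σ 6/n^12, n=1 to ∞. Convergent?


p-series test: Σ c/n^p converges if p > 1, diverges if p ≤ 1 (constant c > 0 doesn't affect convergence).
p = 12
12 > 1 → CONVERGES

Converges (p = 12 > 1)
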